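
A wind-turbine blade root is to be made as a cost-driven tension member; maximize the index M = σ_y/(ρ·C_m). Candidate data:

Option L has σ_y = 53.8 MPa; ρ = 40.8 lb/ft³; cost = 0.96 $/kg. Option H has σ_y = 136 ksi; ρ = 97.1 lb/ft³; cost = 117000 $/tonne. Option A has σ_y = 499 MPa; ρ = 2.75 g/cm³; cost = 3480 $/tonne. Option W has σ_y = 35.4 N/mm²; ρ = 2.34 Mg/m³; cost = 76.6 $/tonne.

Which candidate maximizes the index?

option W

After converting to SI:
  option L: σ_y = 53.80 MPa, ρ = 653.6 kg/m³, cost = 0.9600 $/kg
  option H: σ_y = 937.7 MPa, ρ = 1555 kg/m³, cost = 117.0 $/kg
  option A: σ_y = 499.0 MPa, ρ = 2750 kg/m³, cost = 3.480 $/kg
  option W: σ_y = 35.40 MPa, ρ = 2340 kg/m³, cost = 0.07660 $/kg
  option W: M = 197 kN·m per $
  option L: M = 85.7 kN·m per $
  option A: M = 52.1 kN·m per $
  option H: M = 5.15 kN·m per $
Option W has the largest M.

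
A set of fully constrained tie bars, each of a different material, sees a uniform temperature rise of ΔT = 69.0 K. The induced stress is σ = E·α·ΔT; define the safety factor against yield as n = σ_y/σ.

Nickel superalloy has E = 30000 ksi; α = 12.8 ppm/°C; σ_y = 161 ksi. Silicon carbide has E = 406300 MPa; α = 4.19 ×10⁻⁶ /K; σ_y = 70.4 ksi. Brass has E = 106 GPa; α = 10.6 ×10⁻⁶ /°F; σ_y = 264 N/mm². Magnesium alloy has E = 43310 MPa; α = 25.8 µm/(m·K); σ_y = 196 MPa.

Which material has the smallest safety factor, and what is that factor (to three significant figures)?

brass, n = 1.89

In consistent units (E in GPa, α in ×10⁻⁶/K, σ_y in MPa):
  nickel superalloy: E = 206.8, α = 12.8, σ_y = 1110 → σ = 183 MPa, n = 6.08
  silicon carbide: E = 406.3, α = 4.19, σ_y = 485.4 → σ = 117 MPa, n = 4.13
  brass: E = 106.0, α = 19.1, σ_y = 264.0 → σ = 140 MPa, n = 1.89
  magnesium alloy: E = 43.31, α = 25.8, σ_y = 196.0 → σ = 77.1 MPa, n = 2.54
The minimum is brass at n = 1.89.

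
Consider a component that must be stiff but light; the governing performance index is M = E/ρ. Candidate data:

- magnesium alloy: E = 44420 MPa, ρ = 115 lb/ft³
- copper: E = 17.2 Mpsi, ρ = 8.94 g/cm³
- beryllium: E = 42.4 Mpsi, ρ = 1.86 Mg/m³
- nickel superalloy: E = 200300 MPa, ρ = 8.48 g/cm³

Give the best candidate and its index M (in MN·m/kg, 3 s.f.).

beryllium, M = 157 MN·m/kg

In SI units:
  magnesium alloy: E = 44.42 GPa, ρ = 1842 kg/m³
  copper: E = 118.6 GPa, ρ = 8940 kg/m³
  beryllium: E = 292.3 GPa, ρ = 1860 kg/m³
  nickel superalloy: E = 200.3 GPa, ρ = 8480 kg/m³
  beryllium: M = 157 MN·m/kg
  magnesium alloy: M = 24.1 MN·m/kg
  nickel superalloy: M = 23.6 MN·m/kg
  copper: M = 13.3 MN·m/kg
Highest index: beryllium.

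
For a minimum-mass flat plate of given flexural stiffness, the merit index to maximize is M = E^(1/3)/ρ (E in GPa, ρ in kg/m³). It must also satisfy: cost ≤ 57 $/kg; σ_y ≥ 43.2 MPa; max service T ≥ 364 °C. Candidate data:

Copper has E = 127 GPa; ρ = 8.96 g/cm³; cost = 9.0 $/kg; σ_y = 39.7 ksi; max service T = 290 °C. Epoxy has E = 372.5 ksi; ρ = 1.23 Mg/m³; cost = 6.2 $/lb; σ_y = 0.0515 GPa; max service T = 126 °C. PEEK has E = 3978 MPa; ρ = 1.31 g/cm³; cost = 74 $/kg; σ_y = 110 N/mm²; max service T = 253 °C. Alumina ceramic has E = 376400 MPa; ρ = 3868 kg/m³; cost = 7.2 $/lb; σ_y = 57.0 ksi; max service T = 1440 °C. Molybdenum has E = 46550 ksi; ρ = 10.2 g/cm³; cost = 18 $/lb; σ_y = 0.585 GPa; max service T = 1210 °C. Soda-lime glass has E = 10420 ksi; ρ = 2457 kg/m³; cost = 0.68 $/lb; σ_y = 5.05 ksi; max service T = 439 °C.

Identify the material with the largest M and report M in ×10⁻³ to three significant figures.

alumina ceramic, M = 1.87×10⁻³

Screen on constraints: cost ≤ 57 $/kg; σ_y ≥ 43.2 MPa; max service T ≥ 364 °C. Survivors: alumina ceramic, molybdenum.
In SI units:
  alumina ceramic: E = 376.4 GPa, ρ = 3868 kg/m³
  molybdenum: E = 321.0 GPa, ρ = 10200 kg/m³
  alumina ceramic: M = 1.87×10⁻³
  molybdenum: M = 0.671×10⁻³
Alumina ceramic has the largest M.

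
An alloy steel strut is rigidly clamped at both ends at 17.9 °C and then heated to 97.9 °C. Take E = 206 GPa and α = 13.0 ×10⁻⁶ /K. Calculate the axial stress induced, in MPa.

214 MPa

ΔT = 80.00 K. Constrained thermal stress σ = E·α·ΔT = 206.0×10³ MPa × 13.0×10⁻⁶ × 80.00 = 214 MPa (compressive).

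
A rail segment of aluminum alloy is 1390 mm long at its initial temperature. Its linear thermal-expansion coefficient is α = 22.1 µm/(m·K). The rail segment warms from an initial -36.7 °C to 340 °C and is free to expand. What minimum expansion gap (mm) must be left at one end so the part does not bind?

11.6 mm

ΔT = 340 − (-36.7) = 376.7 K.
ΔL = α·L₀·ΔT = 22.1×10⁻⁶ × 1390 mm × 376.7 K = 11.6 mm.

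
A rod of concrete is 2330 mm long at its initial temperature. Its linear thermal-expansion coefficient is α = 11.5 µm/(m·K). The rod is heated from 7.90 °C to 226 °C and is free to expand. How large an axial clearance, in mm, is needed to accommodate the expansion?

5.84 mm

ΔT = 226 − 7.90 = 218.1 K.
ΔL = α·L₀·ΔT = 11.5×10⁻⁶ × 2330 mm × 218.1 K = 5.84 mm.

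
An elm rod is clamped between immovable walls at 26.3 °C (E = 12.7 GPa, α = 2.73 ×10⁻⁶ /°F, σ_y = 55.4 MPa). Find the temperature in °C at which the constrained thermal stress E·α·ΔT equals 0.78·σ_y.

α = 2.73×10⁻⁶/°F × 9/5 = 4.91×10⁻⁶/K.
E·α·ΔT = 43.21 MPa ⇒ ΔT = 43.21 / (12.70×10³ × 4.91×10⁻⁶) = 692.4 K.
T = 26.3 + 692.4 = 718.7 °C.

719 °C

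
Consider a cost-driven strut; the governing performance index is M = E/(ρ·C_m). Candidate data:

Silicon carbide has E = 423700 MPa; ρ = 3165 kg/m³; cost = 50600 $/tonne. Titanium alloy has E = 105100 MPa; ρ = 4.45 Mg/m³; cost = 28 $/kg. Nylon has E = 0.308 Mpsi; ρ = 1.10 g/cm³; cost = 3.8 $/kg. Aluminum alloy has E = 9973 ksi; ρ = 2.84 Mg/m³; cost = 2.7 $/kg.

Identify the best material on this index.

Convert each candidate to consistent units, then evaluate M:
  silicon carbide: E = 423.7 GPa, ρ = 3165 kg/m³, cost = 50.60 $/kg
  titanium alloy: E = 105.1 GPa, ρ = 4450 kg/m³, cost = 28.00 $/kg
  nylon: E = 2.124 GPa, ρ = 1100 kg/m³, cost = 3.800 $/kg
  aluminum alloy: E = 68.76 GPa, ρ = 2840 kg/m³, cost = 2.700 $/kg
  aluminum alloy: M = 8.97 MN·m per $
  silicon carbide: M = 2.65 MN·m per $
  titanium alloy: M = 0.843 MN·m per $
  nylon: M = 0.508 MN·m per $
Highest index: aluminum alloy.

aluminum alloy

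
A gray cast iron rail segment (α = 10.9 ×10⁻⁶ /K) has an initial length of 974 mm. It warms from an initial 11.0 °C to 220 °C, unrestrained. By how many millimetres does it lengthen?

ΔT = 220 − 11.0 = 209.0 K.
ΔL = α·L₀·ΔT = 10.9×10⁻⁶ × 974 mm × 209.0 K = 2.22 mm.

2.22 mm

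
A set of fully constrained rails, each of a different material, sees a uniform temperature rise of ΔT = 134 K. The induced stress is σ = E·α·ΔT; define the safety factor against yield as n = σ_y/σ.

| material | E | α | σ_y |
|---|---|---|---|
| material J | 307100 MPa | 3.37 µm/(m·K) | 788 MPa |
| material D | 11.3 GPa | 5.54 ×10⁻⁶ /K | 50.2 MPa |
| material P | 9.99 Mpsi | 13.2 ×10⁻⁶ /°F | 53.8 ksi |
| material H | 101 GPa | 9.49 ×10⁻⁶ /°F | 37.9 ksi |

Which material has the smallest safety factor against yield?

material H

With everything in SI (GPa, ×10⁻⁶/K, MPa):
  material J: E = 307.1, α = 3.37, σ_y = 788.0 → σ = 139 MPa, n = 5.68
  material D: E = 11.30, α = 5.54, σ_y = 50.20 → σ = 8.39 MPa, n = 5.98
  material P: E = 68.88, α = 23.8, σ_y = 370.9 → σ = 219 MPa, n = 1.69
  material H: E = 101.0, α = 17.1, σ_y = 261.3 → σ = 231 MPa, n = 1.13
The minimum is material H at n = 1.13.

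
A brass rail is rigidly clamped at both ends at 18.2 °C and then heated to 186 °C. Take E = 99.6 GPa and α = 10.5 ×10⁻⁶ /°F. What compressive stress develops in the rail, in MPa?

316 MPa

α = 10.5×10⁻⁶/°F × 9/5 = 18.9×10⁻⁶/K.
ΔT = 167.8 K. Constrained thermal stress σ = E·α·ΔT = 99.60×10³ MPa × 18.9×10⁻⁶ × 167.8 = 316 MPa (compressive).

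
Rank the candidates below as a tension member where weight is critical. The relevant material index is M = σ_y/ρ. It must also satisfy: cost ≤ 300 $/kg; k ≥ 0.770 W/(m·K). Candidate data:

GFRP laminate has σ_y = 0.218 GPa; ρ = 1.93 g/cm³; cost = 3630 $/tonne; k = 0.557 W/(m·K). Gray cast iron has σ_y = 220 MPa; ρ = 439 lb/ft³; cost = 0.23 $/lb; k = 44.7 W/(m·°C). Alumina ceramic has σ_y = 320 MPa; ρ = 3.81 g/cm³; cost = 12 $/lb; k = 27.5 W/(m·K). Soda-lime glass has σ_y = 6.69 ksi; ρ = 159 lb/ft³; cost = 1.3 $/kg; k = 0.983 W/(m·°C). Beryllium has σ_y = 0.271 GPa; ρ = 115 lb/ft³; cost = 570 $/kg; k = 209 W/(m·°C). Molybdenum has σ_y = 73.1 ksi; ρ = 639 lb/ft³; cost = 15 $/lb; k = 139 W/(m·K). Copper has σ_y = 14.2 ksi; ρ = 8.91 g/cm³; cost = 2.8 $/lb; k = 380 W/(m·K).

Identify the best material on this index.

Screen on constraints: cost ≤ 300 $/kg; k ≥ 0.770 W/(m·K). Survivors: gray cast iron, alumina ceramic, soda-lime glass, molybdenum, copper.
After converting to SI:
  gray cast iron: σ_y = 220.0 MPa, ρ = 7032 kg/m³
  alumina ceramic: σ_y = 320.0 MPa, ρ = 3810 kg/m³
  soda-lime glass: σ_y = 46.13 MPa, ρ = 2547 kg/m³
  molybdenum: σ_y = 504.0 MPa, ρ = 10240 kg/m³
  copper: σ_y = 97.91 MPa, ρ = 8910 kg/m³
  alumina ceramic: M = 84.0 kN·m/kg
  molybdenum: M = 49.2 kN·m/kg
  gray cast iron: M = 31.3 kN·m/kg
  soda-lime glass: M = 18.1 kN·m/kg
  copper: M = 11.0 kN·m/kg
The maximum is for alumina ceramic.

alumina ceramic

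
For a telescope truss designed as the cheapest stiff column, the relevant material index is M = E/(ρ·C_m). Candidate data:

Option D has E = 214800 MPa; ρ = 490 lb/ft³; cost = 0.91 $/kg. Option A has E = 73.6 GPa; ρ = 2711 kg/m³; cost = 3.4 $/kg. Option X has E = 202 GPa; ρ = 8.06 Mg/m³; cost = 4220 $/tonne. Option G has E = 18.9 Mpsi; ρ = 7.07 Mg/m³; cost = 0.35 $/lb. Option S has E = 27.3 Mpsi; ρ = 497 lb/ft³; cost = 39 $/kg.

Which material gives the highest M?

option D

Convert each candidate to consistent units, then evaluate M:
  option D: E = 214.8 GPa, ρ = 7849 kg/m³, cost = 0.9100 $/kg
  option A: E = 73.60 GPa, ρ = 2711 kg/m³, cost = 3.400 $/kg
  option X: E = 202.0 GPa, ρ = 8060 kg/m³, cost = 4.220 $/kg
  option G: E = 130.3 GPa, ρ = 7070 kg/m³, cost = 0.7716 $/kg
  option S: E = 188.2 GPa, ρ = 7961 kg/m³, cost = 39.00 $/kg
  option D: M = 30.1 MN·m per $
  option G: M = 23.9 MN·m per $
  option A: M = 7.98 MN·m per $
  option X: M = 5.94 MN·m per $
  option S: M = 0.606 MN·m per $
Option D ranks first.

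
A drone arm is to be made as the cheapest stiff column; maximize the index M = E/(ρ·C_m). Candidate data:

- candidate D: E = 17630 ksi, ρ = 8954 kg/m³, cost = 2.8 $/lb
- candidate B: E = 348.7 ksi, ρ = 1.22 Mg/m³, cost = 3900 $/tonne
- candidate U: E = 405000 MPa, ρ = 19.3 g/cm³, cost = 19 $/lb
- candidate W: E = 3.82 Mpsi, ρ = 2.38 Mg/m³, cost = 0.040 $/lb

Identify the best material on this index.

candidate W

Convert each candidate to consistent units, then evaluate M:
  candidate D: E = 121.6 GPa, ρ = 8954 kg/m³, cost = 6.173 $/kg
  candidate B: E = 2.404 GPa, ρ = 1220 kg/m³, cost = 3.900 $/kg
  candidate U: E = 405.0 GPa, ρ = 19300 kg/m³, cost = 41.89 $/kg
  candidate W: E = 26.34 GPa, ρ = 2380 kg/m³, cost = 0.08818 $/kg
  candidate W: M = 125 MN·m per $
  candidate D: M = 2.20 MN·m per $
  candidate B: M = 0.505 MN·m per $
  candidate U: M = 0.501 MN·m per $
Candidate W has the largest M.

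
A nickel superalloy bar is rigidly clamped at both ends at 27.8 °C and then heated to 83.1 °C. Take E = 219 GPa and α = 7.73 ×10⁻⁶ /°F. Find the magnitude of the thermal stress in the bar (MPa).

169 MPa

α = 7.73×10⁻⁶/°F × 9/5 = 13.9×10⁻⁶/K.
ΔT = 55.30 K. Constrained thermal stress σ = E·α·ΔT = 219.0×10³ MPa × 13.9×10⁻⁶ × 55.30 = 169 MPa (compressive).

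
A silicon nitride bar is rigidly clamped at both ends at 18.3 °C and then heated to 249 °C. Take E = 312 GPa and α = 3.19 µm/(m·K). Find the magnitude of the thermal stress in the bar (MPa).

ΔT = 230.7 K. Constrained thermal stress σ = E·α·ΔT = 312.0×10³ MPa × 3.19×10⁻⁶ × 230.7 = 230 MPa (compressive).

230 MPa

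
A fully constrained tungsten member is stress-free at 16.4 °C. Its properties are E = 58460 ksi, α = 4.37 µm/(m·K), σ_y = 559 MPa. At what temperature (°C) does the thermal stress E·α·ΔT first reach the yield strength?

E = 58460 ksi = 403.1 GPa.
E·α·ΔT = 559.0 MPa ⇒ ΔT = 559.0 / (403.1×10³ × 4.37×10⁻⁶) = 317.4 K.
T = 16.4 + 317.4 = 333.8 °C.

334 °C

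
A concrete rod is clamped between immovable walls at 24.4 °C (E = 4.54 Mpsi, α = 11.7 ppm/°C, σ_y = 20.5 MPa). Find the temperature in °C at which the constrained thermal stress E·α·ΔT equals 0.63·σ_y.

59.7 °C

E = 4.54 Mpsi = 31.30 GPa.
E·α·ΔT = 12.92 MPa ⇒ ΔT = 12.92 / (31.30×10³ × 11.7×10⁻⁶) = 35.26 K.
T = 24.4 + 35.26 = 59.66 °C.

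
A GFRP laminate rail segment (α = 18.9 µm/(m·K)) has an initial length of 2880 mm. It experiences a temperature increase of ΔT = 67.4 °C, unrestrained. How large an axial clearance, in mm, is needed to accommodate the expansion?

3.67 mm

ΔL = α·L₀·ΔT = 18.9×10⁻⁶ × 2880 mm × 67.40 K = 3.67 mm.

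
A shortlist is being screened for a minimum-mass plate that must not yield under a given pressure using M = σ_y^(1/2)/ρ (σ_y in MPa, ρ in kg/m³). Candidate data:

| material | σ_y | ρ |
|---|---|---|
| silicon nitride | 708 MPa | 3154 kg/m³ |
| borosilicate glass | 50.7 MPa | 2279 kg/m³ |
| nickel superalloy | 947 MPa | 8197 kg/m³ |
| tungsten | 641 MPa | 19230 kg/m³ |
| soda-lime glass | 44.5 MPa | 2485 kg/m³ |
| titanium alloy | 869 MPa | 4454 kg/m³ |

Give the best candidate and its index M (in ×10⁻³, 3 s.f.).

Per-candidate index values:
  silicon nitride: M = 8.44×10⁻³
  titanium alloy: M = 6.62×10⁻³
  nickel superalloy: M = 3.75×10⁻³
  borosilicate glass: M = 3.12×10⁻³
  soda-lime glass: M = 2.68×10⁻³
  tungsten: M = 1.32×10⁻³
Silicon nitride ranks first.

silicon nitride, M = 8.44×10⁻³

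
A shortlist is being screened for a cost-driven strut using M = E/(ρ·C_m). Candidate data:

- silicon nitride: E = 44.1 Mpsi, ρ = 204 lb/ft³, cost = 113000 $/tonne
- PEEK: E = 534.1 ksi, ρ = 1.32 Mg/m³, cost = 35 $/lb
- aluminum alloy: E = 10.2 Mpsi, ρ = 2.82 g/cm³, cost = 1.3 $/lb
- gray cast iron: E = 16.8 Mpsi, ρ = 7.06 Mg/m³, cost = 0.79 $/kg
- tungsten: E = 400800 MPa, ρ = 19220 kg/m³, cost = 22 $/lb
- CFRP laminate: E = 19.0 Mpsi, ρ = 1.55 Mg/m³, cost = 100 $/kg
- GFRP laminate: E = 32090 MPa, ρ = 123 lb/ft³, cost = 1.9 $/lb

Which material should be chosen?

gray cast iron

Normalizing units and computing the index:
  silicon nitride: E = 304.1 GPa, ρ = 3268 kg/m³, cost = 113.0 $/kg
  PEEK: E = 3.682 GPa, ρ = 1320 kg/m³, cost = 77.16 $/kg
  aluminum alloy: E = 70.33 GPa, ρ = 2820 kg/m³, cost = 2.866 $/kg
  gray cast iron: E = 115.8 GPa, ρ = 7060 kg/m³, cost = 0.7900 $/kg
  tungsten: E = 400.8 GPa, ρ = 19220 kg/m³, cost = 48.50 $/kg
  CFRP laminate: E = 131.0 GPa, ρ = 1550 kg/m³, cost = 100.0 $/kg
  GFRP laminate: E = 32.09 GPa, ρ = 1970 kg/m³, cost = 4.189 $/kg
  gray cast iron: M = 20.8 MN·m per $
  aluminum alloy: M = 8.70 MN·m per $
  GFRP laminate: M = 3.89 MN·m per $
  CFRP laminate: M = 0.845 MN·m per $
  silicon nitride: M = 0.823 MN·m per $
  tungsten: M = 0.430 MN·m per $
  PEEK: M = 0.0362 MN·m per $
Gray cast iron has the largest M.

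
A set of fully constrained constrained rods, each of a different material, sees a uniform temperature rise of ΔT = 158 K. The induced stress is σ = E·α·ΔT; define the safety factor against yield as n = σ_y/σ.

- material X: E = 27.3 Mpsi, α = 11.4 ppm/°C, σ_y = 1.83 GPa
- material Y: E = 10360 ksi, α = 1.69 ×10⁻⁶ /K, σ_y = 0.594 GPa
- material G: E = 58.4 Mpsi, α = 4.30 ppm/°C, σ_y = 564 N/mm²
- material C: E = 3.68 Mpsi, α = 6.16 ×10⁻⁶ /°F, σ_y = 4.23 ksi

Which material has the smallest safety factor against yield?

material C

Per material, after unit conversion:
  material X: E = 188.2, α = 11.4, σ_y = 1830 → σ = 339 MPa, n = 5.40
  material Y: E = 71.43, α = 1.69, σ_y = 594.0 → σ = 19.1 MPa, n = 31.1
  material G: E = 402.7, α = 4.30, σ_y = 564.0 → σ = 274 MPa, n = 2.06
  material C: E = 25.37, α = 11.1, σ_y = 29.16 → σ = 44.5 MPa, n = 0.656
Smallest n: material C with n = 0.656.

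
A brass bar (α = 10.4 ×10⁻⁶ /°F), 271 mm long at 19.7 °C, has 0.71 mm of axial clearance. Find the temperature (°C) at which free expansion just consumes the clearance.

160 °C

α = 10.4×10⁻⁶/°F × 9/5 = 18.7×10⁻⁶/K.
α·L₀·ΔT = 0.71 mm ⇒ ΔT = 0.71 / (18.7×10⁻⁶ × 271.0) = 140.0 K.
T = 19.7 + 140.0 = 159.7 °C.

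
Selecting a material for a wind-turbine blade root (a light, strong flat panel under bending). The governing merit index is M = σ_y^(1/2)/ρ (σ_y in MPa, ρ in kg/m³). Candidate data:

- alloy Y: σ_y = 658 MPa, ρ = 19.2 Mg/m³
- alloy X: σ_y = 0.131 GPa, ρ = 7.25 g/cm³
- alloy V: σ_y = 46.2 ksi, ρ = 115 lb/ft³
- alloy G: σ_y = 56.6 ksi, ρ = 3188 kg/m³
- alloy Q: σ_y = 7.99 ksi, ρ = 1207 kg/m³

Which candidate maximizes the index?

alloy V

In SI units:
  alloy Y: σ_y = 658.0 MPa, ρ = 19200 kg/m³
  alloy X: σ_y = 131.0 MPa, ρ = 7250 kg/m³
  alloy V: σ_y = 318.5 MPa, ρ = 1842 kg/m³
  alloy G: σ_y = 390.2 MPa, ρ = 3188 kg/m³
  alloy Q: σ_y = 55.09 MPa, ρ = 1207 kg/m³
  alloy V: M = 9.69×10⁻³
  alloy G: M = 6.20×10⁻³
  alloy Q: M = 6.15×10⁻³
  alloy X: M = 1.58×10⁻³
  alloy Y: M = 1.34×10⁻³
Highest index: alloy V.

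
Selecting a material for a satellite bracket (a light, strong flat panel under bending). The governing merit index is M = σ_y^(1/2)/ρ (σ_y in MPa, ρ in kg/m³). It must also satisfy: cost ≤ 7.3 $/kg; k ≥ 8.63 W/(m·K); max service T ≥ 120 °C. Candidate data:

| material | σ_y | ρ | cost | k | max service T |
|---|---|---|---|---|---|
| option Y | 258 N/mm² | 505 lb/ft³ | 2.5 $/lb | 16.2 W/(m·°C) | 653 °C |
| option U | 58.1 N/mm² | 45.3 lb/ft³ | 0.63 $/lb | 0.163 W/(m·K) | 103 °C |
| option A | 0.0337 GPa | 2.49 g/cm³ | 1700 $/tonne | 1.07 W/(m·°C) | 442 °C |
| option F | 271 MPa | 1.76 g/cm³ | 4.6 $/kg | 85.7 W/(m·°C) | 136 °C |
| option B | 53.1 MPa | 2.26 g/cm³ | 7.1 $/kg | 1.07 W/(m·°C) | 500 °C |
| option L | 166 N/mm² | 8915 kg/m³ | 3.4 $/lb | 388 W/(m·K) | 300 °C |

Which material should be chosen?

Screen on constraints: cost ≤ 7.3 $/kg; k ≥ 8.63 W/(m·K); max service T ≥ 120 °C. Survivors: option Y, option F.
In SI units:
  option Y: σ_y = 258.0 MPa, ρ = 8089 kg/m³
  option F: σ_y = 271.0 MPa, ρ = 1760 kg/m³
  option F: M = 9.35×10⁻³
  option Y: M = 1.99×10⁻³
Option F ranks first.

option F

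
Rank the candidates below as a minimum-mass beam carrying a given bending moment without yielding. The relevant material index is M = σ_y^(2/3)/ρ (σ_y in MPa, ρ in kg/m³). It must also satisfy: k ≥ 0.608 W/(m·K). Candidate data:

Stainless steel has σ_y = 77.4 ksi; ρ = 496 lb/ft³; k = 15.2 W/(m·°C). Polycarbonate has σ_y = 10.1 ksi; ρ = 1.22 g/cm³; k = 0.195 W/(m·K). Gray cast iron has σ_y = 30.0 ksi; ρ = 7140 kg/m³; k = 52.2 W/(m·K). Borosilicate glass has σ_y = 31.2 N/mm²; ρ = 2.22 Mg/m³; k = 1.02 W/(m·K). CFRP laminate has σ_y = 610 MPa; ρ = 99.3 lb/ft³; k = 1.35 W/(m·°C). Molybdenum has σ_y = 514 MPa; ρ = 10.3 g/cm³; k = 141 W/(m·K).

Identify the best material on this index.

Screen on constraints: k ≥ 0.608 W/(m·K). Survivors: stainless steel, gray cast iron, borosilicate glass, CFRP laminate, molybdenum.
In SI units:
  stainless steel: σ_y = 533.7 MPa, ρ = 7945 kg/m³
  gray cast iron: σ_y = 206.8 MPa, ρ = 7140 kg/m³
  borosilicate glass: σ_y = 31.20 MPa, ρ = 2220 kg/m³
  CFRP laminate: σ_y = 610.0 MPa, ρ = 1591 kg/m³
  molybdenum: σ_y = 514.0 MPa, ρ = 10300 kg/m³
  CFRP laminate: M = 45.2×10⁻³
  stainless steel: M = 8.28×10⁻³
  molybdenum: M = 6.23×10⁻³
  gray cast iron: M = 4.90×10⁻³
  borosilicate glass: M = 4.46×10⁻³
Highest index: CFRP laminate.

CFRP laminate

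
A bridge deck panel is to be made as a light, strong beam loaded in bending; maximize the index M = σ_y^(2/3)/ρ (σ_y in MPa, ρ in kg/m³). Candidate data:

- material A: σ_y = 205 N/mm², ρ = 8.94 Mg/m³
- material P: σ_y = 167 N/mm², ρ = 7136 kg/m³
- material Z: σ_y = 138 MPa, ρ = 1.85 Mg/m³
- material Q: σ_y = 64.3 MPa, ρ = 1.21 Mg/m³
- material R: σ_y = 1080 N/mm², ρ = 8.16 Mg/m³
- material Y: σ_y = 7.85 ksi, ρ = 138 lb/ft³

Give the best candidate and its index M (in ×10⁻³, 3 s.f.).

In SI units:
  material A: σ_y = 205.0 MPa, ρ = 8940 kg/m³
  material P: σ_y = 167.0 MPa, ρ = 7136 kg/m³
  material Z: σ_y = 138.0 MPa, ρ = 1850 kg/m³
  material Q: σ_y = 64.30 MPa, ρ = 1210 kg/m³
  material R: σ_y = 1080 MPa, ρ = 8160 kg/m³
  material Y: σ_y = 54.12 MPa, ρ = 2211 kg/m³
  material Z: M = 14.4×10⁻³
  material Q: M = 13.3×10⁻³
  material R: M = 12.9×10⁻³
  material Y: M = 6.47×10⁻³
  material P: M = 4.25×10⁻³
  material A: M = 3.89×10⁻³
Material Z has the largest M.

material Z, M = 14.4×10⁻³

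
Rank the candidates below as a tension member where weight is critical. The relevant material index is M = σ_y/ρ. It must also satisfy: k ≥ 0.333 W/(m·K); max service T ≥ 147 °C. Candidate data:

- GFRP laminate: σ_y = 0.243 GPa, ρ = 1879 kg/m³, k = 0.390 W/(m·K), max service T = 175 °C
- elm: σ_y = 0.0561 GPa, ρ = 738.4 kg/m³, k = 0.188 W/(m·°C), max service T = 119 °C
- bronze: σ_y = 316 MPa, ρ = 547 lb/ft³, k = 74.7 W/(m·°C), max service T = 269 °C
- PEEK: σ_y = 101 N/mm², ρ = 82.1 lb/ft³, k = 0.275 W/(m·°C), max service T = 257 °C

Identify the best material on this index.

Screen on constraints: k ≥ 0.333 W/(m·K); max service T ≥ 147 °C. Survivors: GFRP laminate, bronze.
Putting every candidate on a common basis:
  GFRP laminate: σ_y = 243.0 MPa, ρ = 1879 kg/m³
  bronze: σ_y = 316.0 MPa, ρ = 8762 kg/m³
  GFRP laminate: M = 129 kN·m/kg
  bronze: M = 36.1 kN·m/kg
GFRP laminate has the largest M.

GFRP laminate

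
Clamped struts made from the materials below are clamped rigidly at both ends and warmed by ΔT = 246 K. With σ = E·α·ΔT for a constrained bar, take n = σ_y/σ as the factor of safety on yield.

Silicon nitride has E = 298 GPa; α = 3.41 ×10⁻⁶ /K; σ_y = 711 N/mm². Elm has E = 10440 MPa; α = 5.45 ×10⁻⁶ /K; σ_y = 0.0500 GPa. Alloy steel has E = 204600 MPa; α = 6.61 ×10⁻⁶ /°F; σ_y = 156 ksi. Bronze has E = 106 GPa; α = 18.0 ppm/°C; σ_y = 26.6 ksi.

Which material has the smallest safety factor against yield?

Per material, after unit conversion:
  silicon nitride: E = 298.0, α = 3.41, σ_y = 711.0 → σ = 250 MPa, n = 2.84
  elm: E = 10.44, α = 5.45, σ_y = 50.00 → σ = 14.0 MPa, n = 3.57
  alloy steel: E = 204.6, α = 11.9, σ_y = 1076 → σ = 599 MPa, n = 1.80
  bronze: E = 106.0, α = 18.0, σ_y = 183.4 → σ = 469 MPa, n = 0.391
The minimum is bronze at n = 0.391.

bronze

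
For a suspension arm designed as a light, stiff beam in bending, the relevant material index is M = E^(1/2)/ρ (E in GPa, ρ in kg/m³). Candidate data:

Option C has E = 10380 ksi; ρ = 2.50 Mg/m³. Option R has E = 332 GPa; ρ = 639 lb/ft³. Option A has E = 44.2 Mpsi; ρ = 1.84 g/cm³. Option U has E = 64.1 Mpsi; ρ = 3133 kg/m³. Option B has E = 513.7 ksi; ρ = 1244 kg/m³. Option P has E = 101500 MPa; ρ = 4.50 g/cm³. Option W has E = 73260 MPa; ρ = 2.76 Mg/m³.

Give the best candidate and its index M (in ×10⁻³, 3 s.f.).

Convert each candidate to consistent units, then evaluate M:
  option C: E = 71.57 GPa, ρ = 2500 kg/m³
  option R: E = 332.0 GPa, ρ = 10240 kg/m³
  option A: E = 304.7 GPa, ρ = 1840 kg/m³
  option U: E = 442.0 GPa, ρ = 3133 kg/m³
  option B: E = 3.542 GPa, ρ = 1244 kg/m³
  option P: E = 101.5 GPa, ρ = 4500 kg/m³
  option W: E = 73.26 GPa, ρ = 2760 kg/m³
  option A: M = 9.49×10⁻³
  option U: M = 6.71×10⁻³
  option C: M = 3.38×10⁻³
  option W: M = 3.10×10⁻³
  option P: M = 2.24×10⁻³
  option R: M = 1.78×10⁻³
  option B: M = 1.51×10⁻³
Highest index: option A.

option A, M = 9.49×10⁻³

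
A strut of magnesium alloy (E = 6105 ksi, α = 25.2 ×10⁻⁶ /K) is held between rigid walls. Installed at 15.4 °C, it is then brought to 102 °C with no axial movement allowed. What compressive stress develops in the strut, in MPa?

91.9 MPa

E = 6105 ksi = 42.09 GPa.
ΔT = 86.60 K. Constrained thermal stress σ = E·α·ΔT = 42.09×10³ MPa × 25.2×10⁻⁶ × 86.60 = 91.9 MPa (compressive).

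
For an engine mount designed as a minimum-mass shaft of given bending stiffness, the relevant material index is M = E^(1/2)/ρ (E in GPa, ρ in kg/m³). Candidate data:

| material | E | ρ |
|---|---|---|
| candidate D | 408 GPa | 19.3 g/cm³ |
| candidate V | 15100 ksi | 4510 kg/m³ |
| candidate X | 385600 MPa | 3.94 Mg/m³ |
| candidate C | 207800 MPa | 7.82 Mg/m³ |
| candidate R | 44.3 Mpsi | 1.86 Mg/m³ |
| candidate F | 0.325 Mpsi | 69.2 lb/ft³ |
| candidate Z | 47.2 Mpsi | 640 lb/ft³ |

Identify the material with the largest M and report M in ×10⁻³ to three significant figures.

candidate R, M = 9.40×10⁻³

Normalizing units and computing the index:
  candidate D: E = 408.0 GPa, ρ = 19300 kg/m³
  candidate V: E = 104.1 GPa, ρ = 4510 kg/m³
  candidate X: E = 385.6 GPa, ρ = 3940 kg/m³
  candidate C: E = 207.8 GPa, ρ = 7820 kg/m³
  candidate R: E = 305.4 GPa, ρ = 1860 kg/m³
  candidate F: E = 2.241 GPa, ρ = 1108 kg/m³
  candidate Z: E = 325.4 GPa, ρ = 10250 kg/m³
  candidate R: M = 9.40×10⁻³
  candidate X: M = 4.98×10⁻³
  candidate V: M = 2.26×10⁻³
  candidate C: M = 1.84×10⁻³
  candidate Z: M = 1.76×10⁻³
  candidate F: M = 1.35×10⁻³
  candidate D: M = 1.05×10⁻³
The maximum is for candidate R.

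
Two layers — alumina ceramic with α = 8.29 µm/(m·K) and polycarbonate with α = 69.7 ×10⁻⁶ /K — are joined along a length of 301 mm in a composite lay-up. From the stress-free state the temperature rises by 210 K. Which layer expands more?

polycarbonate

α(alumina ceramic) = 8.29×10⁻⁶/K vs α(polycarbonate) = 69.7×10⁻⁶/K.
Higher α expands more for the same ΔT: polycarbonate.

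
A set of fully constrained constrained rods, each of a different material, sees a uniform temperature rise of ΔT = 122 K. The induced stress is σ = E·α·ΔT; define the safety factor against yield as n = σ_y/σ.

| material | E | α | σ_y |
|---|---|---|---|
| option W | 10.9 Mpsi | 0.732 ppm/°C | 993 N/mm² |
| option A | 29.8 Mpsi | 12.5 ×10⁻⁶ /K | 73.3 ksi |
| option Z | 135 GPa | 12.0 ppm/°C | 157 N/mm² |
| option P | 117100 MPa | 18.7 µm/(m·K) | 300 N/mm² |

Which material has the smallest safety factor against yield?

option Z

With everything in SI (GPa, ×10⁻⁶/K, MPa):
  option W: E = 75.15, α = 0.732, σ_y = 993.0 → σ = 6.71 MPa, n = 148
  option A: E = 205.5, α = 12.5, σ_y = 505.4 → σ = 313 MPa, n = 1.61
  option Z: E = 135.0, α = 12.0, σ_y = 157.0 → σ = 198 MPa, n = 0.794
  option P: E = 117.1, α = 18.7, σ_y = 300.0 → σ = 267 MPa, n = 1.12
Option Z has the lowest safety factor, n = 0.794.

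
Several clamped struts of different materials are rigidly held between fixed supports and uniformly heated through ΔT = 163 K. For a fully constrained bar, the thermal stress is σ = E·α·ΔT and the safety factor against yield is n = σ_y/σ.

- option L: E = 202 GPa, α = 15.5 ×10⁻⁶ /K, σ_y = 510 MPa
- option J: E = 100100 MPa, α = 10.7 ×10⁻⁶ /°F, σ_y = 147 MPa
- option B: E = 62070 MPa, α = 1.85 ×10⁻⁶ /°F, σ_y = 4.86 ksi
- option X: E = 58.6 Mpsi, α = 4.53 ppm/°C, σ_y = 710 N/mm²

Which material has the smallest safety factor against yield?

Converting E to GPa, α to ×10⁻⁶/K, σ_y to MPa, then σ and n for each:
  option L: E = 202.0, α = 15.5, σ_y = 510.0 → σ = 510 MPa, n = 0.999
  option J: E = 100.1, α = 19.3, σ_y = 147.0 → σ = 314 MPa, n = 0.468
  option B: E = 62.07, α = 3.33, σ_y = 33.51 → σ = 33.7 MPa, n = 0.995
  option X: E = 404.0, α = 4.53, σ_y = 710.0 → σ = 298 MPa, n = 2.38
The minimum is option J at n = 0.468.

option J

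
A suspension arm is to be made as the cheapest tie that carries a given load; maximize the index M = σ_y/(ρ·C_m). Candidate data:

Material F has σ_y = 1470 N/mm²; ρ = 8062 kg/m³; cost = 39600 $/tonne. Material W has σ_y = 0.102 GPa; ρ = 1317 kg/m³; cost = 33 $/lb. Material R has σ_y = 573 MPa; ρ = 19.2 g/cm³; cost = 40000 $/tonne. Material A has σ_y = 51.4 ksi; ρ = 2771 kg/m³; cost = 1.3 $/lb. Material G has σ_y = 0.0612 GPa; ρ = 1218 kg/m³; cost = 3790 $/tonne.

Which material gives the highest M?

After converting to SI:
  material F: σ_y = 1470 MPa, ρ = 8062 kg/m³, cost = 39.60 $/kg
  material W: σ_y = 102.0 MPa, ρ = 1317 kg/m³, cost = 72.75 $/kg
  material R: σ_y = 573.0 MPa, ρ = 19200 kg/m³, cost = 40.00 $/kg
  material A: σ_y = 354.4 MPa, ρ = 2771 kg/m³, cost = 2.866 $/kg
  material G: σ_y = 61.20 MPa, ρ = 1218 kg/m³, cost = 3.790 $/kg
  material A: M = 44.6 kN·m per $
  material G: M = 13.3 kN·m per $
  material F: M = 4.60 kN·m per $
  material W: M = 1.06 kN·m per $
  material R: M = 0.746 kN·m per $
Highest index: material A.

material A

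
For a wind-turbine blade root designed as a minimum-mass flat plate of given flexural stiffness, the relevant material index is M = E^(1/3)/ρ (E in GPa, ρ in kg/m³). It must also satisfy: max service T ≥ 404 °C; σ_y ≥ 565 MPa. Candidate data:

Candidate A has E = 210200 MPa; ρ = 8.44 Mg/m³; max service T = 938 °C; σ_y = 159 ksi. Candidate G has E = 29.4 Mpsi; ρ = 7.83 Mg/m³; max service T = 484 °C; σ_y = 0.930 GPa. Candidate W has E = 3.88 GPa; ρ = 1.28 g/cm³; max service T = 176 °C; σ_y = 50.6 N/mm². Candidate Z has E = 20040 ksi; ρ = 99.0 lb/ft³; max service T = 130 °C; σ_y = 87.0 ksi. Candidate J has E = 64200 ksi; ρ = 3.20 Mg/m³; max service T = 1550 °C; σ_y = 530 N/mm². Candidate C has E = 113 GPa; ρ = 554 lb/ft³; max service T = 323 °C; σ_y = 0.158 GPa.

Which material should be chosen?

candidate G

Screen on constraints: max service T ≥ 404 °C; σ_y ≥ 565 MPa. Survivors: candidate A, candidate G.
Convert each candidate to consistent units, then evaluate M:
  candidate A: E = 210.2 GPa, ρ = 8440 kg/m³
  candidate G: E = 202.7 GPa, ρ = 7830 kg/m³
  candidate G: M = 0.750×10⁻³
  candidate A: M = 0.704×10⁻³
Candidate G ranks first.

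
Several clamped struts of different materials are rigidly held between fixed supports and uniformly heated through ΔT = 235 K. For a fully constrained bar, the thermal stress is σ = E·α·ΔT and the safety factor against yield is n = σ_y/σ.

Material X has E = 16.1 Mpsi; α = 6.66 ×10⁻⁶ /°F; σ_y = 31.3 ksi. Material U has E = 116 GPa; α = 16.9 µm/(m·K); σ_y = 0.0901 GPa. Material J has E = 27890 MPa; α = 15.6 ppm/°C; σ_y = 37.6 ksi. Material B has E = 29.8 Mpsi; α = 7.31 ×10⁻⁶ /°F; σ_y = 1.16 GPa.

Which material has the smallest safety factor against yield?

In consistent units (E in GPa, α in ×10⁻⁶/K, σ_y in MPa):
  material X: E = 111.0, α = 12.0, σ_y = 215.8 → σ = 313 MPa, n = 0.690
  material U: E = 116.0, α = 16.9, σ_y = 90.10 → σ = 461 MPa, n = 0.196
  material J: E = 27.89, α = 15.6, σ_y = 259.2 → σ = 102 MPa, n = 2.54
  material B: E = 205.5, α = 13.2, σ_y = 1160 → σ = 635 MPa, n = 1.83
Smallest n: material U with n = 0.196.

material U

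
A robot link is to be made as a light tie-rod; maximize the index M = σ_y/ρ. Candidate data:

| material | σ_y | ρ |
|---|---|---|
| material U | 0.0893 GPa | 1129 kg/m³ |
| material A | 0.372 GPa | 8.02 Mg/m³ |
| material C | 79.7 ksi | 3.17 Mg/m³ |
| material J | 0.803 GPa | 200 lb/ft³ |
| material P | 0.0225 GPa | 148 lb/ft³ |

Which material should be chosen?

material J

Normalizing units and computing the index:
  material U: σ_y = 89.30 MPa, ρ = 1129 kg/m³
  material A: σ_y = 372.0 MPa, ρ = 8020 kg/m³
  material C: σ_y = 549.5 MPa, ρ = 3170 kg/m³
  material J: σ_y = 803.0 MPa, ρ = 3204 kg/m³
  material P: σ_y = 22.50 MPa, ρ = 2371 kg/m³
  material J: M = 251 kN·m/kg
  material C: M = 173 kN·m/kg
  material U: M = 79.1 kN·m/kg
  material A: M = 46.4 kN·m/kg
  material P: M = 9.49 kN·m/kg
Material J ranks first.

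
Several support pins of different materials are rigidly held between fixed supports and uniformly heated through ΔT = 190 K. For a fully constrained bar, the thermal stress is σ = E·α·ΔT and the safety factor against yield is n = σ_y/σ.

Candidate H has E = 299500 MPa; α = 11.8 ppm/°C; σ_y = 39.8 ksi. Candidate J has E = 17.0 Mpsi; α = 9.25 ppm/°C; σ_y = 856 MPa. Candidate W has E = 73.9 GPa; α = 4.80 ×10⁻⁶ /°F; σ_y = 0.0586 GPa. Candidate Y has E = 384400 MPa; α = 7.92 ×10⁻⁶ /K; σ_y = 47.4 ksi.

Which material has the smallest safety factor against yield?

Converting E to GPa, α to ×10⁻⁶/K, σ_y to MPa, then σ and n for each:
  candidate H: E = 299.5, α = 11.8, σ_y = 274.4 → σ = 671 MPa, n = 0.409
  candidate J: E = 117.2, α = 9.25, σ_y = 856.0 → σ = 206 MPa, n = 4.16
  candidate W: E = 73.90, α = 8.64, σ_y = 58.60 → σ = 121 MPa, n = 0.483
  candidate Y: E = 384.4, α = 7.92, σ_y = 326.8 → σ = 578 MPa, n = 0.565
Smallest n: candidate H with n = 0.409.

candidate H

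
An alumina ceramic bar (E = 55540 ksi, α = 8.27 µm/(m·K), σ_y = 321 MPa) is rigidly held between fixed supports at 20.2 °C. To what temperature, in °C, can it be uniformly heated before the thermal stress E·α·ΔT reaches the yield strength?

122 °C

E = 55540 ksi = 382.9 GPa.
E·α·ΔT = 321.0 MPa ⇒ ΔT = 321.0 / (382.9×10³ × 8.27×10⁻⁶) = 101.4 K.
T = 20.2 + 101.4 = 121.6 °C.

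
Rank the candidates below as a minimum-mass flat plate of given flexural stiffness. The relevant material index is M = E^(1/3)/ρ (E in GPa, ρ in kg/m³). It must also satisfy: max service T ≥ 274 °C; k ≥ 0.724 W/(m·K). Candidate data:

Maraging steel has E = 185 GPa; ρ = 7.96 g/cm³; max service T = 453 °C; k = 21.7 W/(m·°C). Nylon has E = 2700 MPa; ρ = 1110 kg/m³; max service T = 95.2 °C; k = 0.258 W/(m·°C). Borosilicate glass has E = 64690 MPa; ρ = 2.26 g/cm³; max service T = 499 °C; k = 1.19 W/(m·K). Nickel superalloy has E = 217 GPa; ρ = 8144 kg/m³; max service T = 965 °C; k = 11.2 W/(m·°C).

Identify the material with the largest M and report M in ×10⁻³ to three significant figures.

borosilicate glass, M = 1.78×10⁻³

Screen on constraints: max service T ≥ 274 °C; k ≥ 0.724 W/(m·K). Survivors: maraging steel, borosilicate glass, nickel superalloy.
Normalizing units and computing the index:
  maraging steel: E = 185.0 GPa, ρ = 7960 kg/m³
  borosilicate glass: E = 64.69 GPa, ρ = 2260 kg/m³
  nickel superalloy: E = 217.0 GPa, ρ = 8144 kg/m³
  borosilicate glass: M = 1.78×10⁻³
  nickel superalloy: M = 0.738×10⁻³
  maraging steel: M = 0.716×10⁻³
The maximum is for borosilicate glass.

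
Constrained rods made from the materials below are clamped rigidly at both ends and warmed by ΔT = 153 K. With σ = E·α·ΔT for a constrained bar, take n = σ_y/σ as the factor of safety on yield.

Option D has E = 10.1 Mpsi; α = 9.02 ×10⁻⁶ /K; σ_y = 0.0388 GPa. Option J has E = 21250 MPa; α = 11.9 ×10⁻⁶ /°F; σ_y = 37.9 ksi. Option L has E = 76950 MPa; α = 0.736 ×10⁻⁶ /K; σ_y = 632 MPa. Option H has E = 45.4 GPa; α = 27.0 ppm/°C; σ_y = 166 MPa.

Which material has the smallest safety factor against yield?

option D

With everything in SI (GPa, ×10⁻⁶/K, MPa):
  option D: E = 69.64, α = 9.02, σ_y = 38.80 → σ = 96.1 MPa, n = 0.404
  option J: E = 21.25, α = 21.4, σ_y = 261.3 → σ = 69.6 MPa, n = 3.75
  option L: E = 76.95, α = 0.736, σ_y = 632.0 → σ = 8.67 MPa, n = 72.9
  option H: E = 45.40, α = 27.0, σ_y = 166.0 → σ = 188 MPa, n = 0.885
Smallest n: option D with n = 0.404.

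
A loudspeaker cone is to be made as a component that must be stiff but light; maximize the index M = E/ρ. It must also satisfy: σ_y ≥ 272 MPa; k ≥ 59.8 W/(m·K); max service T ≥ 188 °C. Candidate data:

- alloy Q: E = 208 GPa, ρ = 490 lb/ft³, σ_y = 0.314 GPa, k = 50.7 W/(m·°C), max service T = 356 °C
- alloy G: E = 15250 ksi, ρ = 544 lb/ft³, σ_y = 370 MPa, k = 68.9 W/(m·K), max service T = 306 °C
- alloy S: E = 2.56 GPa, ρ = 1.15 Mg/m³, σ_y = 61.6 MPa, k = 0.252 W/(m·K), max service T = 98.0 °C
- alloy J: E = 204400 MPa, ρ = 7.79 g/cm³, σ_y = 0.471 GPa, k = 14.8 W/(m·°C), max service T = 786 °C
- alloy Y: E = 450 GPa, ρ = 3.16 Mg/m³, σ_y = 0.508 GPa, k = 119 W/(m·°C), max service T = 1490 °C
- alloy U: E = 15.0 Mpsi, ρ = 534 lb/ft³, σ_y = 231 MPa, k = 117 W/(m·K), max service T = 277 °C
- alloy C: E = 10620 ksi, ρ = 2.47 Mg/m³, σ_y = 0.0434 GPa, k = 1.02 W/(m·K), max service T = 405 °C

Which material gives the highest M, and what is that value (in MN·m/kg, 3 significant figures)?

Screen on constraints: σ_y ≥ 272 MPa; k ≥ 59.8 W/(m·K); max service T ≥ 188 °C. Survivors: alloy G, alloy Y.
Convert each candidate to consistent units, then evaluate M:
  alloy G: E = 105.1 GPa, ρ = 8714 kg/m³
  alloy Y: E = 450.0 GPa, ρ = 3160 kg/m³
  alloy Y: M = 142 MN·m/kg
  alloy G: M = 12.1 MN·m/kg
Alloy Y has the largest M.

alloy Y, M = 142 MN·m/kg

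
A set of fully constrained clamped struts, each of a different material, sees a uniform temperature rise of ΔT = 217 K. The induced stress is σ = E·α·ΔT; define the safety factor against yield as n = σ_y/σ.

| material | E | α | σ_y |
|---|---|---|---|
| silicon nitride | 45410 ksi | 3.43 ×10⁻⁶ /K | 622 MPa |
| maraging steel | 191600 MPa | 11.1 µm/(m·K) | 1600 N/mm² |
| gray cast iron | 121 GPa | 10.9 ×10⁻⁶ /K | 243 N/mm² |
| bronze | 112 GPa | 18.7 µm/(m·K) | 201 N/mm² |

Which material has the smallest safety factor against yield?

With everything in SI (GPa, ×10⁻⁶/K, MPa):
  silicon nitride: E = 313.1, α = 3.43, σ_y = 622.0 → σ = 233 MPa, n = 2.67
  maraging steel: E = 191.6, α = 11.1, σ_y = 1600 → σ = 462 MPa, n = 3.47
  gray cast iron: E = 121.0, α = 10.9, σ_y = 243.0 → σ = 286 MPa, n = 0.849
  bronze: E = 112.0, α = 18.7, σ_y = 201.0 → σ = 454 MPa, n = 0.442
The minimum is bronze at n = 0.442.

bronze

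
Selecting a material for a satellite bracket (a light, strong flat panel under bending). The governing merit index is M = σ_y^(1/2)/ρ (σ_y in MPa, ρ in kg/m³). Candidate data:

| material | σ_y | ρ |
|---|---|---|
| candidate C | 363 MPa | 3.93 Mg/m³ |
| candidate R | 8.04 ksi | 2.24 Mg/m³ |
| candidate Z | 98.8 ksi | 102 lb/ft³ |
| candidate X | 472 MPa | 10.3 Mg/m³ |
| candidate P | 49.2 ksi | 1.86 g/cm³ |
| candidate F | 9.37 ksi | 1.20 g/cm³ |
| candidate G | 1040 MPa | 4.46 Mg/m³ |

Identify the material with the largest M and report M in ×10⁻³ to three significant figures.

candidate Z, M = 16.0×10⁻³

After converting to SI:
  candidate C: σ_y = 363.0 MPa, ρ = 3930 kg/m³
  candidate R: σ_y = 55.43 MPa, ρ = 2240 kg/m³
  candidate Z: σ_y = 681.2 MPa, ρ = 1634 kg/m³
  candidate X: σ_y = 472.0 MPa, ρ = 10300 kg/m³
  candidate P: σ_y = 339.2 MPa, ρ = 1860 kg/m³
  candidate F: σ_y = 64.60 MPa, ρ = 1200 kg/m³
  candidate G: σ_y = 1040 MPa, ρ = 4460 kg/m³
  candidate Z: M = 16.0×10⁻³
  candidate P: M = 9.90×10⁻³
  candidate G: M = 7.23×10⁻³
  candidate F: M = 6.70×10⁻³
  candidate C: M = 4.85×10⁻³
  candidate R: M = 3.32×10⁻³
  candidate X: M = 2.11×10⁻³
Highest index: candidate Z.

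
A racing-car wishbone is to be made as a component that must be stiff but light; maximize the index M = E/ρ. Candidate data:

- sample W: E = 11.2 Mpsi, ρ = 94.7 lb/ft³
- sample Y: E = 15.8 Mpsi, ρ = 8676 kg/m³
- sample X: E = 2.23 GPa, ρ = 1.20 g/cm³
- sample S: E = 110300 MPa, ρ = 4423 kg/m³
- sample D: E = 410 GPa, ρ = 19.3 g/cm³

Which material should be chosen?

After converting to SI:
  sample W: E = 77.22 GPa, ρ = 1517 kg/m³
  sample Y: E = 108.9 GPa, ρ = 8676 kg/m³
  sample X: E = 2.230 GPa, ρ = 1200 kg/m³
  sample S: E = 110.3 GPa, ρ = 4423 kg/m³
  sample D: E = 410.0 GPa, ρ = 19300 kg/m³
  sample W: M = 50.9 MN·m/kg
  sample S: M = 24.9 MN·m/kg
  sample D: M = 21.2 MN·m/kg
  sample Y: M = 12.6 MN·m/kg
  sample X: M = 1.86 MN·m/kg
Sample W ranks first.

sample W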